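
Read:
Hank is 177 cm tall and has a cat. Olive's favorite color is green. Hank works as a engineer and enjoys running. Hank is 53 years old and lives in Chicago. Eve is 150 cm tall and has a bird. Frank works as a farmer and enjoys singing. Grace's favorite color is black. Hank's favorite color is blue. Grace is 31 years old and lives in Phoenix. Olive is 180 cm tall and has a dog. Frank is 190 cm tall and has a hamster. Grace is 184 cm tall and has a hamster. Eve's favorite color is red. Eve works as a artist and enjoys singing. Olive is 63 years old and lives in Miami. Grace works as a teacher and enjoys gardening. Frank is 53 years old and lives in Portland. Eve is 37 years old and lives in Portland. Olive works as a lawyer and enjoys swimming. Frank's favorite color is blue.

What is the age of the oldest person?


Oldest: Olive at 63

63


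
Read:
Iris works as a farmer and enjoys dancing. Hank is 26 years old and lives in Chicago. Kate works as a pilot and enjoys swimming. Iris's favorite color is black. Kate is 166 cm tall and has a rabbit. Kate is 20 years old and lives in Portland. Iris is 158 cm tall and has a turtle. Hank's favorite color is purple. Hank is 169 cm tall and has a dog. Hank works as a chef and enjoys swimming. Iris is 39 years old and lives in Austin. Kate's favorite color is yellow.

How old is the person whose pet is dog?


Person with pet=dog is Hank, age 26

26


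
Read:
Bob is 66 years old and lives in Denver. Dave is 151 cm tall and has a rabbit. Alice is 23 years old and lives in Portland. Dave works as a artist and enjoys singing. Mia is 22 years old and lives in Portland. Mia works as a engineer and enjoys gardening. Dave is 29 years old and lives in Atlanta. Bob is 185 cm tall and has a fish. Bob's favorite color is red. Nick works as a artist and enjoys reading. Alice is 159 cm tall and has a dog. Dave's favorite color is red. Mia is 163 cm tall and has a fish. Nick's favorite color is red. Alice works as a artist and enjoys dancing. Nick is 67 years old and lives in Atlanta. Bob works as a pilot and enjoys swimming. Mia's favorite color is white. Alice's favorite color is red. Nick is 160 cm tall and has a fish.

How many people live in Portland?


Count in Portland: 2

2


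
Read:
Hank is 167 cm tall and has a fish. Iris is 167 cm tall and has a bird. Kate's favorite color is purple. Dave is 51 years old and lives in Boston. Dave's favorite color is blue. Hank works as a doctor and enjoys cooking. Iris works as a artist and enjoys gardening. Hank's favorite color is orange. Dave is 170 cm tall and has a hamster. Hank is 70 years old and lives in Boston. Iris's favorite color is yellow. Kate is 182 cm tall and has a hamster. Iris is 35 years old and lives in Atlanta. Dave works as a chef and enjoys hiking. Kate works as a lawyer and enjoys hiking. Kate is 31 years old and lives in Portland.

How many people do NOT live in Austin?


Not in Austin: 4

4


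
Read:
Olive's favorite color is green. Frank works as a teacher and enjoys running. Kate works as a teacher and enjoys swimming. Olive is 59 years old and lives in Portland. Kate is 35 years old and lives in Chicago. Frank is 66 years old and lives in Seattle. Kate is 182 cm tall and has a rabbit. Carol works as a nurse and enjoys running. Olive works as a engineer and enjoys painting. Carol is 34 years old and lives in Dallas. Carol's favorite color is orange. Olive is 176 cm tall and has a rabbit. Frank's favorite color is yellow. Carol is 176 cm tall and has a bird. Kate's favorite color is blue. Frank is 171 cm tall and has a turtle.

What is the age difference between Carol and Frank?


|34 - 66| = 32

32


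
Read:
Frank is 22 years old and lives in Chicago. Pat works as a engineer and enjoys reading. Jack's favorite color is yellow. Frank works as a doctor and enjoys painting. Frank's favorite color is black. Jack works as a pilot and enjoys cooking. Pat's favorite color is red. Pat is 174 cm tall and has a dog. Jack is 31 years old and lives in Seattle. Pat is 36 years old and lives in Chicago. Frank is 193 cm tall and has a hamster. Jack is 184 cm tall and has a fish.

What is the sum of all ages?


36+22+31 = 89

89


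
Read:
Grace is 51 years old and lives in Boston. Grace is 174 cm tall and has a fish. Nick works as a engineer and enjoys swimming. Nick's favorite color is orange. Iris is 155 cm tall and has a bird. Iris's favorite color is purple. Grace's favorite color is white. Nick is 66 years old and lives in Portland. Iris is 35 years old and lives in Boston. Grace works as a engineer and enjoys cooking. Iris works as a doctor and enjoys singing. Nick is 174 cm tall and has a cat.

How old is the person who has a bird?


Person with bird is Iris, age 35

35


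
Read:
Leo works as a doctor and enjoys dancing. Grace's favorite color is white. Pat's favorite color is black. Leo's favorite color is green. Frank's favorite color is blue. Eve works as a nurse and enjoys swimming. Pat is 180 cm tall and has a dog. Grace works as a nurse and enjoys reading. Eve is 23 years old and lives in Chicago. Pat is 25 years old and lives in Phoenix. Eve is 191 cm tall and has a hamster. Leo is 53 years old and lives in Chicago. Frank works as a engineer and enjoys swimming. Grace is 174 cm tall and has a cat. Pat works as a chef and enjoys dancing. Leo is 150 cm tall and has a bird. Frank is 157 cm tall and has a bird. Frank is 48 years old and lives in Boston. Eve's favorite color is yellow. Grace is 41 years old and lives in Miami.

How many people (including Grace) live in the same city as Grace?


Grace lives in Miami. Count = 1

1


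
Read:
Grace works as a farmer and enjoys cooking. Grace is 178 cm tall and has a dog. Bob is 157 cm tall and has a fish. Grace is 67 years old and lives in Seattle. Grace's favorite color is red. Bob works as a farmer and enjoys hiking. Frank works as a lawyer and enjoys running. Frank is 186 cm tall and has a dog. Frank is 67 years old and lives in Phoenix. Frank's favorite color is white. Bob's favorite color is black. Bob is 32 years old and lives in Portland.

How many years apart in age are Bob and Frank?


32 vs 67, diff = 35

35


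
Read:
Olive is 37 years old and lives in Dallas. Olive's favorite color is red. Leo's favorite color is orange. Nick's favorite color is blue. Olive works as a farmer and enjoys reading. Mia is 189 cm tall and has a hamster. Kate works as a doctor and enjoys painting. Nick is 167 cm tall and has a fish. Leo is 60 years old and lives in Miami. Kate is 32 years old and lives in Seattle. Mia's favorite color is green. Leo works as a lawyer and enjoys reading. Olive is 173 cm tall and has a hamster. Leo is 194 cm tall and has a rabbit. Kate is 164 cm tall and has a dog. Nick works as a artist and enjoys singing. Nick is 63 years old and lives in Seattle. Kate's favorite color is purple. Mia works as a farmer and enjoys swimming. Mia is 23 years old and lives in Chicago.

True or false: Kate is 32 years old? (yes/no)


Kate is actually 32. yes

yes


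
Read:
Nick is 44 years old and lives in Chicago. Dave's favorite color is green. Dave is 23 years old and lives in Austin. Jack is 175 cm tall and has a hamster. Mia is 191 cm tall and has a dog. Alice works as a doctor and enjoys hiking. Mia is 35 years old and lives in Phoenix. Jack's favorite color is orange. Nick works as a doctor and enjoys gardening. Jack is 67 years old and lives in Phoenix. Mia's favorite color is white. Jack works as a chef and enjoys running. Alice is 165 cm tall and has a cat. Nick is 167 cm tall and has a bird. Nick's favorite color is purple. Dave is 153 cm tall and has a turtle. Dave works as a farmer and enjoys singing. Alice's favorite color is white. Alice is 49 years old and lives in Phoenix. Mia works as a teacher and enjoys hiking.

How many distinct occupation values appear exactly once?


Unique occupation values: 3

3


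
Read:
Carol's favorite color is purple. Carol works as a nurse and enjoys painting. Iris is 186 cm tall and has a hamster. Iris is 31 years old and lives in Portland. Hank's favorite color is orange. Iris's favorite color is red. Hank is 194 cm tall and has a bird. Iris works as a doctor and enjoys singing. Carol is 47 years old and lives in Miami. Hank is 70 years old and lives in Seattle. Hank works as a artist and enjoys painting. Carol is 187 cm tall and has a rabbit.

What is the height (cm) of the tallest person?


Tallest: Hank at 194 cm

194


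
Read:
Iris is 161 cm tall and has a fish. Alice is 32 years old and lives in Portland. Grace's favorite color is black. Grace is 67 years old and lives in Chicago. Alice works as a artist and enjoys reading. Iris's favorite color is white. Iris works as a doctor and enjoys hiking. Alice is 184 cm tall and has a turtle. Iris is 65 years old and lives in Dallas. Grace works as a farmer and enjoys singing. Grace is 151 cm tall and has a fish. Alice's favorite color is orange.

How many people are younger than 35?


Filter: 1

1


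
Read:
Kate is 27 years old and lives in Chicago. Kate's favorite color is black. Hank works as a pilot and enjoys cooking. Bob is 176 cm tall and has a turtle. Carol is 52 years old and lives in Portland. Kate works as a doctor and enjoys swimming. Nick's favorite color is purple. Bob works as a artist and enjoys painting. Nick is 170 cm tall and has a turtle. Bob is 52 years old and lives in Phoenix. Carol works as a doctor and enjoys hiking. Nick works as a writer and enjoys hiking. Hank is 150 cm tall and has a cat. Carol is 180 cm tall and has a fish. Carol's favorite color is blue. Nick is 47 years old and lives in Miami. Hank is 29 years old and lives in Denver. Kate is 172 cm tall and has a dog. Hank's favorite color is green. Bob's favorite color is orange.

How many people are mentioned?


People: Kate, Carol, Hank, Bob, Nick. Count = 5

5


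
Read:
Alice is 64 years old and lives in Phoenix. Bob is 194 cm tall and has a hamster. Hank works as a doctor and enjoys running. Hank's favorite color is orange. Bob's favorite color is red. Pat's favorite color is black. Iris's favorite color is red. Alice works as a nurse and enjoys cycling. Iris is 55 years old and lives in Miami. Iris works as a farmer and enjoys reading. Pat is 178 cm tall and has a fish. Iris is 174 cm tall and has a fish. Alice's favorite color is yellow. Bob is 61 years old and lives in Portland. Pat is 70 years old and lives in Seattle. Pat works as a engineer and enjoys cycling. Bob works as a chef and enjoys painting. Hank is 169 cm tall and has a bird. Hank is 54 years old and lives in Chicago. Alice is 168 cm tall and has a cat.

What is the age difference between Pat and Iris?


|70 - 55| = 15

15


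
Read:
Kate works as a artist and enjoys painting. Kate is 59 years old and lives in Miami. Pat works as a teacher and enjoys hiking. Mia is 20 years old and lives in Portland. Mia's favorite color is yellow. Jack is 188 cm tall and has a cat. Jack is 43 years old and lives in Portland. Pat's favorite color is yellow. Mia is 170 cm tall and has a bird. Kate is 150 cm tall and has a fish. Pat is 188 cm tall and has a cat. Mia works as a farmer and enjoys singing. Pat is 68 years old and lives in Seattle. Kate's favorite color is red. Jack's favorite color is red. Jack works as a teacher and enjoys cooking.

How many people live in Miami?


Count in Miami: 1

1


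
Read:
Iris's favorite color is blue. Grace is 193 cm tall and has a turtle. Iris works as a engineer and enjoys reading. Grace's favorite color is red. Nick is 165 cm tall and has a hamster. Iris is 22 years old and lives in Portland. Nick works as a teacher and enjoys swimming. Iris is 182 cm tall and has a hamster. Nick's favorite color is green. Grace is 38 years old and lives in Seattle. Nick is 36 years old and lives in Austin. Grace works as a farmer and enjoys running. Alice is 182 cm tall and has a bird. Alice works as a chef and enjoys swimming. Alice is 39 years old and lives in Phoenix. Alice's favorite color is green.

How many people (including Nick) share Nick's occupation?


Nick is a teacher. Count = 1

1


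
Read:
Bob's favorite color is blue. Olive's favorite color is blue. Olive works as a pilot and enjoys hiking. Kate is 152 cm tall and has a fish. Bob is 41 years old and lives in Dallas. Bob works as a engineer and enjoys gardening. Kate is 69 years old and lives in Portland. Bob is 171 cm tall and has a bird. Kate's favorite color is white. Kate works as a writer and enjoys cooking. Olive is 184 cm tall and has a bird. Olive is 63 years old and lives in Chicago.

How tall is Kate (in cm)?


Kate is 152 cm tall

152


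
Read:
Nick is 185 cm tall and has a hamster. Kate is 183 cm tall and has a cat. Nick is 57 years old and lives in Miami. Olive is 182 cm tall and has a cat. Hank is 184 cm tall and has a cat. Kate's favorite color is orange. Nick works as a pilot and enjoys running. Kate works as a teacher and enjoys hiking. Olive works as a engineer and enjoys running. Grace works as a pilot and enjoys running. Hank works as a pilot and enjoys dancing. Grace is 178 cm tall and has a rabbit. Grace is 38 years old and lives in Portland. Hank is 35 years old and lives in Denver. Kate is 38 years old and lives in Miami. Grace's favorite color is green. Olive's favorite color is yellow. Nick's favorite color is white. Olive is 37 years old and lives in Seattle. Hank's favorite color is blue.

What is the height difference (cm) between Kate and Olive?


|183 - 182| = 1

1


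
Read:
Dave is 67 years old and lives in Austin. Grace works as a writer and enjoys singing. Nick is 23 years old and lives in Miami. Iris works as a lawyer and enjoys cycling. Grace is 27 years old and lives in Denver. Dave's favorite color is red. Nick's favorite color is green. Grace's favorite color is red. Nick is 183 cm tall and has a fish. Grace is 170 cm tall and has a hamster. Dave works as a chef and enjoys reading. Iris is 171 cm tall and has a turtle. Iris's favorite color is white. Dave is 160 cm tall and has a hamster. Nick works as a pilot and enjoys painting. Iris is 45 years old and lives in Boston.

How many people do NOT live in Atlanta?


Not in Atlanta: 4

4


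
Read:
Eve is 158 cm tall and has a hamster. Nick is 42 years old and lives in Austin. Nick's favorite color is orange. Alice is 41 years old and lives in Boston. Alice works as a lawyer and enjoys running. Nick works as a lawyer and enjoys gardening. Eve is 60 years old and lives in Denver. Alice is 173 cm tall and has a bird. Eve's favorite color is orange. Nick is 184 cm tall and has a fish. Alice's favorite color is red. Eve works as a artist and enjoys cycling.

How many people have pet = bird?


Count: 1

1


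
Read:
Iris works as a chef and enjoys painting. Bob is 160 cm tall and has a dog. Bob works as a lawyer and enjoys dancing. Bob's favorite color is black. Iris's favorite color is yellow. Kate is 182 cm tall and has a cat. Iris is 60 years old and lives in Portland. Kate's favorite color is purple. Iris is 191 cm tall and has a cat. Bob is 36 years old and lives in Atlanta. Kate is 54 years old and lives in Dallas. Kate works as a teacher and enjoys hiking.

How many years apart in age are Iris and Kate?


60 vs 54, diff = 6

6


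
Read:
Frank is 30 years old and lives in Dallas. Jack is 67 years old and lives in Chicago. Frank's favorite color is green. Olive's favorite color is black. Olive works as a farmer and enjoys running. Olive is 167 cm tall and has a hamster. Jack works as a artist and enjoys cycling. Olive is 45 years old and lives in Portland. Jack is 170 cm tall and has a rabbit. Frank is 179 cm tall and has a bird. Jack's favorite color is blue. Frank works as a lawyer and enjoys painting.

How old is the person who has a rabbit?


Person with rabbit is Jack, age 67

67


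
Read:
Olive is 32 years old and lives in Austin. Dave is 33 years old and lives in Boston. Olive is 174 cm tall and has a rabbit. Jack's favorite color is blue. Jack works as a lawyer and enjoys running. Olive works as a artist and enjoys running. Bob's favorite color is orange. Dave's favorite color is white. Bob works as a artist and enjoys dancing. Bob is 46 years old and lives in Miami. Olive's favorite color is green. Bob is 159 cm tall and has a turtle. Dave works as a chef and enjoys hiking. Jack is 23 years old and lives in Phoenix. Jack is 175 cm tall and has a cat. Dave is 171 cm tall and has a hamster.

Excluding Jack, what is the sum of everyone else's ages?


Sum (excluding Jack): 111

111


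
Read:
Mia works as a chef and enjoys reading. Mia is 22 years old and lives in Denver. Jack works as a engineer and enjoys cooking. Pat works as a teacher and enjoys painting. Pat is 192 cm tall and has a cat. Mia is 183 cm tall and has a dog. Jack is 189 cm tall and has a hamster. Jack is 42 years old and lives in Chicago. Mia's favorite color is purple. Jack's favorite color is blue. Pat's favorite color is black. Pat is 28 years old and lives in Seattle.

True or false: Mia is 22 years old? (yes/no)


Mia is actually 22. yes

yes


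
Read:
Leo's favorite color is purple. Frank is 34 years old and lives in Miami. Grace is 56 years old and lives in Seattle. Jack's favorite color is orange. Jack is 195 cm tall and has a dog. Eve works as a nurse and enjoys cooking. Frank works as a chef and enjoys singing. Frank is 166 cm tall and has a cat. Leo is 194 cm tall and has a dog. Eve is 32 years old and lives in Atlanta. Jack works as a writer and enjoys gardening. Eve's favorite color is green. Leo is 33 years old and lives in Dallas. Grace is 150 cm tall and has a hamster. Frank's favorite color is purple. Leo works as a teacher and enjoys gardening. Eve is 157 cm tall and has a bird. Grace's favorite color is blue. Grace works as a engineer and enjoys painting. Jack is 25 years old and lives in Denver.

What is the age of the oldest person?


Oldest: Grace at 56

56


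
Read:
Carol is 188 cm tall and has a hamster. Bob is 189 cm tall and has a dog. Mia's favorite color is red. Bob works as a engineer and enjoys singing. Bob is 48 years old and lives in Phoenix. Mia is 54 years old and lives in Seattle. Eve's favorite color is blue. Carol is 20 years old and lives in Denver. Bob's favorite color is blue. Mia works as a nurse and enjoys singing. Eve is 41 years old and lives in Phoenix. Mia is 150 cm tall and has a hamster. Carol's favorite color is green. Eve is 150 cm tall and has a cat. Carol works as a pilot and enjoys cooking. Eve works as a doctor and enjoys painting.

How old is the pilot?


The pilot is Carol, age 20

20


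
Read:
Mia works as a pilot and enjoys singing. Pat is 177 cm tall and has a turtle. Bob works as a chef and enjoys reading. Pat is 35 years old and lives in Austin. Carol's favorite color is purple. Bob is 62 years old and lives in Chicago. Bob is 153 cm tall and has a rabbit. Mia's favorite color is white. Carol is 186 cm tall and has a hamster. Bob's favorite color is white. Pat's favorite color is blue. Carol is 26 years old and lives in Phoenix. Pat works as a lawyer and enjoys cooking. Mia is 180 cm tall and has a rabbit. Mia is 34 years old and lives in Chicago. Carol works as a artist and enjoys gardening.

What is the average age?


Sum=157, n=4, avg=39.25

39.25


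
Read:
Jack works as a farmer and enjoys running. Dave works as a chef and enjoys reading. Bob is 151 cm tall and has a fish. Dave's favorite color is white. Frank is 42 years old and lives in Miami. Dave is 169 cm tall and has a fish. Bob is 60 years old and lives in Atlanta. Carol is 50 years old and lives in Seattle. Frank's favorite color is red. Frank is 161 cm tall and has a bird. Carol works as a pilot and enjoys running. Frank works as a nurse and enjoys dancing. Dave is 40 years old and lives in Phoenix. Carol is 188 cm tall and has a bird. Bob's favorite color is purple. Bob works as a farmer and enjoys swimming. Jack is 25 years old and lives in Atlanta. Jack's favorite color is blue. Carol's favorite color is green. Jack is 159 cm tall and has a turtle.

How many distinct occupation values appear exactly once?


Unique occupation values: 3

3


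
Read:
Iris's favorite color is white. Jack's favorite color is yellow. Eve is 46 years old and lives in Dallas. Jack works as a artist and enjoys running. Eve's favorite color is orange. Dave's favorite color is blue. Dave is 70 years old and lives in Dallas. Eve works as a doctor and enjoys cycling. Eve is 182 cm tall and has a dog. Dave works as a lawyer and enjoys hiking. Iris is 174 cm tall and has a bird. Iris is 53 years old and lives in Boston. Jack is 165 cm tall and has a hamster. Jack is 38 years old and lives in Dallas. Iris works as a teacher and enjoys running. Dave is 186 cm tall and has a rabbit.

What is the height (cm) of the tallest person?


Tallest: Dave at 186 cm

186


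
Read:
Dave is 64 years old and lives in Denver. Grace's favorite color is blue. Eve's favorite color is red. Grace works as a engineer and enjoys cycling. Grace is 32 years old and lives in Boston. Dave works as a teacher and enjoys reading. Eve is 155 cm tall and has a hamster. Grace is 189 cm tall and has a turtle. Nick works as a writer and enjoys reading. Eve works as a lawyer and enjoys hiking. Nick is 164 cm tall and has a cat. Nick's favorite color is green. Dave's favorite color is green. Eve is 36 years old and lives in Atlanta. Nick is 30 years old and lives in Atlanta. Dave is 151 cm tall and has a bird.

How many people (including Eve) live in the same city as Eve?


Eve lives in Atlanta. Count = 2

2


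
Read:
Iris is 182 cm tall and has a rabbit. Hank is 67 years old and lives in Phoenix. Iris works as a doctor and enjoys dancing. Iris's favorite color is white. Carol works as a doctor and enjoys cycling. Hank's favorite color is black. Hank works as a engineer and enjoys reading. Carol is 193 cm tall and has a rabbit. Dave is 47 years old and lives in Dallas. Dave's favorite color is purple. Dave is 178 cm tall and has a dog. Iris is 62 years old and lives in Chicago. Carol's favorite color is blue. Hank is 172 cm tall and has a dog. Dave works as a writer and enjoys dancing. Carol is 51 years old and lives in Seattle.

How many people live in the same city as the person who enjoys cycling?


Person with hobby cycling is Carol, city Seattle. Count = 1

1


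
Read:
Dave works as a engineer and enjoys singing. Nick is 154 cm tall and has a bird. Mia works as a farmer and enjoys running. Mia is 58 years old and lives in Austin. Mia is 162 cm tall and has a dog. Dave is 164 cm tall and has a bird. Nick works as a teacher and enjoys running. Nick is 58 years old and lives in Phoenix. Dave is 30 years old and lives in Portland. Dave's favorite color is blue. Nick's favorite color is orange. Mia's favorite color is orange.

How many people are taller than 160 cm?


Taller than 160: 2

2


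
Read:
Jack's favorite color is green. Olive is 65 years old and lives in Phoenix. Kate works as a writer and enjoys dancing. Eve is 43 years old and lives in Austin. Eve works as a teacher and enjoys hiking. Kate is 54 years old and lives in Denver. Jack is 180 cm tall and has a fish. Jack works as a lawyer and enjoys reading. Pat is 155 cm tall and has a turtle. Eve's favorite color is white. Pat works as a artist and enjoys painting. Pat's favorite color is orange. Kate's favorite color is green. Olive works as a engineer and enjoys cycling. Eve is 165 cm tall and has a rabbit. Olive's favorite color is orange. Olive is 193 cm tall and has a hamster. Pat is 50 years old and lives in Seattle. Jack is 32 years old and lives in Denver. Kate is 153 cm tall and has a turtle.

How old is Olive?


Olive is 65 years old

65


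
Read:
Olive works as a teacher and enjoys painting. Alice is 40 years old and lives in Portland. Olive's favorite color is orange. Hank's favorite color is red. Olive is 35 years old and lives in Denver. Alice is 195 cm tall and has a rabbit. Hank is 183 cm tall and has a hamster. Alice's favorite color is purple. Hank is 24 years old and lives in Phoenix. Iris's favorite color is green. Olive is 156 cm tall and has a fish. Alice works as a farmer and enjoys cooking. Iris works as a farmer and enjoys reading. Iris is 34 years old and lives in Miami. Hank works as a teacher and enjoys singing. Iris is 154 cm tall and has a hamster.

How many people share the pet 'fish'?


Count: 1

1


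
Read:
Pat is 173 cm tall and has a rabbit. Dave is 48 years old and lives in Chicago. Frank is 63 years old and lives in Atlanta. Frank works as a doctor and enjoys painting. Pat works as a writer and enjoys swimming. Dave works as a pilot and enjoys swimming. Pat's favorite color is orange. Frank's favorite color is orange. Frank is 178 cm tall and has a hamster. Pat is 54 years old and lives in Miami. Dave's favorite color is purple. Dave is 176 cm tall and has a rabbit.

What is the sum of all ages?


54+63+48 = 165

165


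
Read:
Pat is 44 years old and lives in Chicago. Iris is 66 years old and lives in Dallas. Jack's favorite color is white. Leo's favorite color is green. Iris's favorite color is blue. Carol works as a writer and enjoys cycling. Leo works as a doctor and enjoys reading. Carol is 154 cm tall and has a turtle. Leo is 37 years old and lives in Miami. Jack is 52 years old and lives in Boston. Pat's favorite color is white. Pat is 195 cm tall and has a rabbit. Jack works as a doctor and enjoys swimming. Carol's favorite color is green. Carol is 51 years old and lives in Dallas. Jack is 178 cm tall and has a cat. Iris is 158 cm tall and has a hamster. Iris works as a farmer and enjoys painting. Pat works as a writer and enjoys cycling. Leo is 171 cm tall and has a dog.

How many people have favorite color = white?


Count: 2

2


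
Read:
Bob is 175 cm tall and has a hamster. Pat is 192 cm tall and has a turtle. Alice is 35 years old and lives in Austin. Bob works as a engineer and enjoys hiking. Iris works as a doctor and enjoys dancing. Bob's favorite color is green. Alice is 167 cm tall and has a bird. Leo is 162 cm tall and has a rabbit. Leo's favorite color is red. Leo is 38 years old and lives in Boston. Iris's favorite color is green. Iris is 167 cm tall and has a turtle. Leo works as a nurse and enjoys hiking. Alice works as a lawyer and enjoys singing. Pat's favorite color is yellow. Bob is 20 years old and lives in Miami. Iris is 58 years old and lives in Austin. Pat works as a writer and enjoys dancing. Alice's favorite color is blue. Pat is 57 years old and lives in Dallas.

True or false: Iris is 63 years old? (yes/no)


Iris is actually 58. no

no


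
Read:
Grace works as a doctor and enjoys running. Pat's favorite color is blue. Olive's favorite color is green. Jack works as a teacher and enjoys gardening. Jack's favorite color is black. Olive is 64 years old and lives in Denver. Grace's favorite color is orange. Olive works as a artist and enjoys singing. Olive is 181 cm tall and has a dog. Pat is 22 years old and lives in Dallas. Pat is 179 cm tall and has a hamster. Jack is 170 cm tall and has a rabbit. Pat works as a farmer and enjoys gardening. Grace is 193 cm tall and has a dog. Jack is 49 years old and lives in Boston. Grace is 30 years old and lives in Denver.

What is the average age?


Sum=165, n=4, avg=41.25

41.25


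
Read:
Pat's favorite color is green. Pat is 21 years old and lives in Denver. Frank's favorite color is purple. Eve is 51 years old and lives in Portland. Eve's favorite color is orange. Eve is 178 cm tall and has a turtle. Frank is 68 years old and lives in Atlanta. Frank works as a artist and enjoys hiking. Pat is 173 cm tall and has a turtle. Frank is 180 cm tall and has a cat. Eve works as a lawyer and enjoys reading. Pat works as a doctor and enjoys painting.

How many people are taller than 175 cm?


Taller than 175: 2

2


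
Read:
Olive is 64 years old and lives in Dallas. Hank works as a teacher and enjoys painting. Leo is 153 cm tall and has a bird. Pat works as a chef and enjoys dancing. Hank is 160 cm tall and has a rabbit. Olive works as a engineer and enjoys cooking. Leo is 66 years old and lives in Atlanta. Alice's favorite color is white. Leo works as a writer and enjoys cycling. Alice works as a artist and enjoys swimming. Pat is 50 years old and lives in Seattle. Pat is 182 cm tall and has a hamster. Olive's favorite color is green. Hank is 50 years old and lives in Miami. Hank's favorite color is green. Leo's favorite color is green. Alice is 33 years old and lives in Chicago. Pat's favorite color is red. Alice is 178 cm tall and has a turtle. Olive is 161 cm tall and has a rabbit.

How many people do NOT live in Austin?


Not in Austin: 5

5


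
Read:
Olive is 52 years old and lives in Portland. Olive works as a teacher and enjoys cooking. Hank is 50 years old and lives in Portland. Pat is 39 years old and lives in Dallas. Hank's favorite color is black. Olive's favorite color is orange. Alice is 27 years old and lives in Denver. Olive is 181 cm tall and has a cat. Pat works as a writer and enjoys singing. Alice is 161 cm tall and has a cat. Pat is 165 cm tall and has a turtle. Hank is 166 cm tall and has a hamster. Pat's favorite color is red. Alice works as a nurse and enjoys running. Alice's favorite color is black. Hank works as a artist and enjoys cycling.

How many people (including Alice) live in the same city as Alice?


Alice lives in Denver. Count = 1

1


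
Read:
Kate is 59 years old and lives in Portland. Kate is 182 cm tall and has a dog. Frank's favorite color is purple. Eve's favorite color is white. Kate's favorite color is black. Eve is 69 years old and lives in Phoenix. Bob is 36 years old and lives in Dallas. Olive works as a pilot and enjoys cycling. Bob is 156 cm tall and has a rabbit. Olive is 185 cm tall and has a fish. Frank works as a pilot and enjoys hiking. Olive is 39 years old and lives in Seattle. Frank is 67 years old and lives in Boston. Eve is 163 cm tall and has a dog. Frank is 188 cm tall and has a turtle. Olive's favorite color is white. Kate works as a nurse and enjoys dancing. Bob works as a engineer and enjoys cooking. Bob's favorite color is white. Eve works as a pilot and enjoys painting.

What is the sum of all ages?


59+36+67+39+69 = 270

270


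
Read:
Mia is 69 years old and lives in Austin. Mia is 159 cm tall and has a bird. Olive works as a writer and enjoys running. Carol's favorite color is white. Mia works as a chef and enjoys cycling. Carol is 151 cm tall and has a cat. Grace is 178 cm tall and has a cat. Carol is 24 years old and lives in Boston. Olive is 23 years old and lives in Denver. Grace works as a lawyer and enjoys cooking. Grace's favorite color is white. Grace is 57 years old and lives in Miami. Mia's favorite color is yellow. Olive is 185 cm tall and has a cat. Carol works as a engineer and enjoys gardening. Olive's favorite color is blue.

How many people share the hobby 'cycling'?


Count: 1

1


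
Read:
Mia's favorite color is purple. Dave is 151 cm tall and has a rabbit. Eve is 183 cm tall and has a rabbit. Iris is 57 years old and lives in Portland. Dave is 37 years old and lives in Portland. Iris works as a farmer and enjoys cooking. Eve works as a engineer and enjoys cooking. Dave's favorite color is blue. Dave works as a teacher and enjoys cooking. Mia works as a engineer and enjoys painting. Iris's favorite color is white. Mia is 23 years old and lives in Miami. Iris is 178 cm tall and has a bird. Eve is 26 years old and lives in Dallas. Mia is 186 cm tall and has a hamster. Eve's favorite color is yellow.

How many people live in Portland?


Count in Portland: 2

2


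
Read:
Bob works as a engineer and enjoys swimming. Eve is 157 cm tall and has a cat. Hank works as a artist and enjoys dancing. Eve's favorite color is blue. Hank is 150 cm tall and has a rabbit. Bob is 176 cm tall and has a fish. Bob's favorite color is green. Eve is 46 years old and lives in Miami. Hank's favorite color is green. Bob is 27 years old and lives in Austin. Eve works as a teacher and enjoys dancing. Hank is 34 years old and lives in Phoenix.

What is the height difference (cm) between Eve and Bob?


|157 - 176| = 19

19


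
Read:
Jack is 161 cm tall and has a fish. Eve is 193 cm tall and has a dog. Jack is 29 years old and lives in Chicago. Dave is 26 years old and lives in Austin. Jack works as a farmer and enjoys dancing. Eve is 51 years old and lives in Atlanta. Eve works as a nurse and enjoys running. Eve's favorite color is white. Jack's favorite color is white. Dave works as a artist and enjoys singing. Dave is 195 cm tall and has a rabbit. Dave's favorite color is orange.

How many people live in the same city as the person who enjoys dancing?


Person with hobby dancing is Jack, city Chicago. Count = 1

1


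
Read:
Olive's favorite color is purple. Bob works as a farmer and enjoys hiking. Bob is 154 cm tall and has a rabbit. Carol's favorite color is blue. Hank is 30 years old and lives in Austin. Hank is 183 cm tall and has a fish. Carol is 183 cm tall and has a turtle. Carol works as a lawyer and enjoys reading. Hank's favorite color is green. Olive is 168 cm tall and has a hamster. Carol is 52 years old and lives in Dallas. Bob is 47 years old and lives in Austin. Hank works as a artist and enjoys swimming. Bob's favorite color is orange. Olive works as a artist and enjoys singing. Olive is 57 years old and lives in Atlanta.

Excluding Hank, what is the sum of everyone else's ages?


Sum (excluding Hank): 156

156


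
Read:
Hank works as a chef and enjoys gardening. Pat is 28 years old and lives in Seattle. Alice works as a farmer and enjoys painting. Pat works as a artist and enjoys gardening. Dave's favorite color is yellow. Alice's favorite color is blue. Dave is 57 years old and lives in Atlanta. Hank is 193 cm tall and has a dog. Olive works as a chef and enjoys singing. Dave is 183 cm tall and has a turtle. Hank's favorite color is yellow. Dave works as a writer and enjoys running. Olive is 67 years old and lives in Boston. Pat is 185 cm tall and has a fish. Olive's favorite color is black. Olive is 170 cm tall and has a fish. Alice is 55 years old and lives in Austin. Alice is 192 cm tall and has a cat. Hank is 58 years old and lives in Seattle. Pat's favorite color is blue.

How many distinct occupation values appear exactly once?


Unique occupation values: 3

3


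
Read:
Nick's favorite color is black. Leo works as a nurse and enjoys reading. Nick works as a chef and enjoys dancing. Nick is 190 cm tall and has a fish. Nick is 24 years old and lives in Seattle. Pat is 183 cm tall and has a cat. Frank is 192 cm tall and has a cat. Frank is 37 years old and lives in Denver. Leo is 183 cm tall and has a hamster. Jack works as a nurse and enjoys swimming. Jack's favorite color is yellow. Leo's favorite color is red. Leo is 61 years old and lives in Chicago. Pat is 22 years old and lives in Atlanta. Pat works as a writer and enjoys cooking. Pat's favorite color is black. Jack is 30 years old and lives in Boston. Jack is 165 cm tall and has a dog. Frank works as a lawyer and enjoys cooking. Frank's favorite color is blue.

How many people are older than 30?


Filter: 2

2


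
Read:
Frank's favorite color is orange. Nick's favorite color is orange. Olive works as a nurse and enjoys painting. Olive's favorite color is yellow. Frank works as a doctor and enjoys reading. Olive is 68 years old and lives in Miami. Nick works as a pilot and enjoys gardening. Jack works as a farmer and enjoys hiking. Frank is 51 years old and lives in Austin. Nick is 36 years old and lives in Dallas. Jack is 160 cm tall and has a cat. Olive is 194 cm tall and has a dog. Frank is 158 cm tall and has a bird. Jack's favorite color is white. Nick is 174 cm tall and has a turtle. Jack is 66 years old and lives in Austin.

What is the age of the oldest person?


Oldest: Olive at 68

68


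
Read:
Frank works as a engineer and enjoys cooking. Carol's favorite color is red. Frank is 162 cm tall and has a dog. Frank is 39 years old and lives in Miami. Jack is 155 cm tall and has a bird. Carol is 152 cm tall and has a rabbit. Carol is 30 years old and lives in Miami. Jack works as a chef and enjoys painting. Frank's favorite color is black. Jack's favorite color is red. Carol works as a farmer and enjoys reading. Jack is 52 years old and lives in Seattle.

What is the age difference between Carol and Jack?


|30 - 52| = 22

22


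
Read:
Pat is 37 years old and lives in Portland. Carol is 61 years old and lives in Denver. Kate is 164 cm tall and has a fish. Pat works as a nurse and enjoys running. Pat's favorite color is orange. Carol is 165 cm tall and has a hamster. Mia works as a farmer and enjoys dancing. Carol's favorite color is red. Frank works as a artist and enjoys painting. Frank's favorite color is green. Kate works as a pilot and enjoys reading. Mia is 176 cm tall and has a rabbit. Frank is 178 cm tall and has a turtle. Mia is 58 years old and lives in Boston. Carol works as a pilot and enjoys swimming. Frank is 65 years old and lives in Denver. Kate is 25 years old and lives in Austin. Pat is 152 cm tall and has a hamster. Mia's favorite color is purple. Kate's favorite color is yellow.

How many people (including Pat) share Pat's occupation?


Pat is a nurse. Count = 1

1


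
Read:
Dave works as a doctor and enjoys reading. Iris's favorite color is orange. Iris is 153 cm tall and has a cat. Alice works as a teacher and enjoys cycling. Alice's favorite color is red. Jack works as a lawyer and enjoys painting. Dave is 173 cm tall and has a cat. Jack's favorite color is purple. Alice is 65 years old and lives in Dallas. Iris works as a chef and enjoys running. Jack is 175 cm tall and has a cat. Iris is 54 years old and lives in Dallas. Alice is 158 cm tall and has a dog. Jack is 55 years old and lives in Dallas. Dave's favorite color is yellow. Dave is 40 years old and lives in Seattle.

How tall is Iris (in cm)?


Iris is 153 cm tall

153


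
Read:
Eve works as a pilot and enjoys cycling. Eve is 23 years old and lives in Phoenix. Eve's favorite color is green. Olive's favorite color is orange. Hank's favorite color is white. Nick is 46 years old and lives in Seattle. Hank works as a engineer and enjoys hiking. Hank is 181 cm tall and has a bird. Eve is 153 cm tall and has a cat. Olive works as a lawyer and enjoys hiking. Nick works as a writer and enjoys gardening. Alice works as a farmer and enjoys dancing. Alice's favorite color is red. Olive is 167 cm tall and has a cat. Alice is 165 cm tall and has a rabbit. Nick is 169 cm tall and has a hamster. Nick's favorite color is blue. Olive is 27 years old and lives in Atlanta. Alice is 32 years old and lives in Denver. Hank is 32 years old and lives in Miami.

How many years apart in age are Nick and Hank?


46 vs 32, diff = 14

14


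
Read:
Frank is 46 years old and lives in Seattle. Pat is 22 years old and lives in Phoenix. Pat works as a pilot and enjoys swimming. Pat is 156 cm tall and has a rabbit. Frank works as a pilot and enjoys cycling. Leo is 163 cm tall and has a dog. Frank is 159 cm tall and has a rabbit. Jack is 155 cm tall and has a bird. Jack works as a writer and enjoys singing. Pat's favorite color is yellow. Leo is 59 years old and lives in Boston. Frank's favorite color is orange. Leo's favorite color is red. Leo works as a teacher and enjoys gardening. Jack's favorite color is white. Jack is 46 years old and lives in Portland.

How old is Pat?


Pat is 22 years old

22


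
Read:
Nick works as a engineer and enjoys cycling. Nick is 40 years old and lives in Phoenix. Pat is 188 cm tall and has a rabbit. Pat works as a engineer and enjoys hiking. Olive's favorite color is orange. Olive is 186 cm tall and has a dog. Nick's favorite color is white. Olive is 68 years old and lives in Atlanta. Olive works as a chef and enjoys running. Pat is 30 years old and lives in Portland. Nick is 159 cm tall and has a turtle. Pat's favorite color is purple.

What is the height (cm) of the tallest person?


Tallest: Pat at 188 cm

188


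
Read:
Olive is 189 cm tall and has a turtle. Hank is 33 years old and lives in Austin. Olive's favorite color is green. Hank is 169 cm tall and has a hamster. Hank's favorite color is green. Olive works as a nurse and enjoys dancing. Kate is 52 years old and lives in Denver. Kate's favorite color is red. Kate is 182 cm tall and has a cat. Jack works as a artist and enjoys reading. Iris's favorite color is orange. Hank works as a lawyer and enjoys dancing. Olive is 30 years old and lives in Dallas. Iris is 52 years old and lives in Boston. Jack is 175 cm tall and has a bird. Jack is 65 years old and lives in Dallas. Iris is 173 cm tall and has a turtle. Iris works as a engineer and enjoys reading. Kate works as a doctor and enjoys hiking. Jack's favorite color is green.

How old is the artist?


The artist is Jack, age 65

65
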